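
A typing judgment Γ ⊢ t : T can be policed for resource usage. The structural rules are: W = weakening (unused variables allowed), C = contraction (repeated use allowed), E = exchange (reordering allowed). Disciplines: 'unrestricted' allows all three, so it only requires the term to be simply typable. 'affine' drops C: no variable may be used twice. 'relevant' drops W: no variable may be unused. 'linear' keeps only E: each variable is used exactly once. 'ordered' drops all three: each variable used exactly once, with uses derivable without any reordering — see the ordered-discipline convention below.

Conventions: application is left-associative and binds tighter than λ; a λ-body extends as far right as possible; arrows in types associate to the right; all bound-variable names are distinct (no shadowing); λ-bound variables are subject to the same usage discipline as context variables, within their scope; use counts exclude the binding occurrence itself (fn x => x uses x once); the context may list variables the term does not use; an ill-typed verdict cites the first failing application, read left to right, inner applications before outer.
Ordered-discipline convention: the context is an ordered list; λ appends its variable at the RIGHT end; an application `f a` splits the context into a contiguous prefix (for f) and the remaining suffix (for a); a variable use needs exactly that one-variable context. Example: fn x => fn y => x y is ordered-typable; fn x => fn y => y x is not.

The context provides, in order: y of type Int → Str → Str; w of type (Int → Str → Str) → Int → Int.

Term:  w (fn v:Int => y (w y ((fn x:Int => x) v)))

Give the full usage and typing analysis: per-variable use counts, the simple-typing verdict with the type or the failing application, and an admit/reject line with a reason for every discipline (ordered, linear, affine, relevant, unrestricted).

variable uses: y=2, w=2, v (λ-bound)=1, x (λ-bound)=1
left-to-right use order: w, y, w, y, x, v
typing: ✓ — Int → Int
ordered: ✗, repeated use of y ×2, w ×2
linear: ✗, repeated use of y ×2, w ×2
affine: ✗, repeated use of y ×2, w ×2
relevant: ✓, y, w, v, x: all used, weakening unneeded
unrestricted: ✓, simply typable at Int → Int; W, C, E all held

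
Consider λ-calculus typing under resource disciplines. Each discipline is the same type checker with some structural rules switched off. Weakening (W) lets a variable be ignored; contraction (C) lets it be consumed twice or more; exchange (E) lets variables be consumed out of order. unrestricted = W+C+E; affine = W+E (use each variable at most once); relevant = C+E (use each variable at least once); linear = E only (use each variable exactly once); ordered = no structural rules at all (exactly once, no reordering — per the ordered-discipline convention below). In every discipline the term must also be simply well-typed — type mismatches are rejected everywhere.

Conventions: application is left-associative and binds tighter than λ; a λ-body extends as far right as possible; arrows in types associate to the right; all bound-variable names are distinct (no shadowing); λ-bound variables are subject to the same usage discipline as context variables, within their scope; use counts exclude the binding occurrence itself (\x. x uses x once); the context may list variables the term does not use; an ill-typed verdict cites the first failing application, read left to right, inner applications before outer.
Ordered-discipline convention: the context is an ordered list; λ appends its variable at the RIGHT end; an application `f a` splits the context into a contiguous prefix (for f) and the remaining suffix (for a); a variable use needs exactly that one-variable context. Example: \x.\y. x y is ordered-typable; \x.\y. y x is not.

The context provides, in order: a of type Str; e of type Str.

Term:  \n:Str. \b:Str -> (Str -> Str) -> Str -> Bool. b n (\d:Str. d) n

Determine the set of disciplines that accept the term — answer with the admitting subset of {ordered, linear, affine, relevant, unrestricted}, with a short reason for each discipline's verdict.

admitted by: unrestricted
variable uses: a: 0×, e: 0×, n (λ-bound): 2×, b (λ-bound): 1×, d (λ-bound): 1×
order of uses: b, n, d, n
typing: well-typed — term : Str -> (Str -> (Str -> Str) -> Str -> Bool) -> Bool
ordered: ✗, n ×2 used more than once (contraction); unused: a, e — weakening required
linear: ✗, n ×2 used more than once (contraction); unused: a, e — weakening required
affine: ✗, n ×2 used more than once (contraction)
relevant: ✗, unused: a, e — weakening required
unrestricted: ✓, type-checks (Str -> (Str -> (Str -> Str) -> Str -> Bool) -> Bool) and nothing is barred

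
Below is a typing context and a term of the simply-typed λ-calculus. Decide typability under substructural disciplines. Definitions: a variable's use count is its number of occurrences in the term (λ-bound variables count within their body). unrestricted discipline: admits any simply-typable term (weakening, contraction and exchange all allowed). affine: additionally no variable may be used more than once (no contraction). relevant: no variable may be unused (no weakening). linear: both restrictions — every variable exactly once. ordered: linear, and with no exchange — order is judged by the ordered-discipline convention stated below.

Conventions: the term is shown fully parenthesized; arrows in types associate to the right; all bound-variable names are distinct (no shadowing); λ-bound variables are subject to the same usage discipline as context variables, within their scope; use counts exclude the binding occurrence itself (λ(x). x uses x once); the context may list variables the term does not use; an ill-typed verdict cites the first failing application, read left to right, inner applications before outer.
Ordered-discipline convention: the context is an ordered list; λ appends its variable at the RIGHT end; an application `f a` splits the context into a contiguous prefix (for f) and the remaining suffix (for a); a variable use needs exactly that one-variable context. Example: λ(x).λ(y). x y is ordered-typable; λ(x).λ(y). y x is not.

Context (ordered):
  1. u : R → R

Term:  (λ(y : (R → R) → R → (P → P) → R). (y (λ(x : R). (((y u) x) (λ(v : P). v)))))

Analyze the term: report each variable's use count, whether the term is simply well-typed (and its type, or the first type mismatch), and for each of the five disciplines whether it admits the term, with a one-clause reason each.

variable uses: u ×1; y (λ-bound) ×2; x (λ-bound) ×1; v (λ-bound) ×1
left-to-right use order: y, y, u, x, v
typing: well-typed — term : ((R → R) → R → (P → P) → R) → R → (P → P) → R
ordered: ✗, uses contraction: y ×2
linear: ✗, uses contraction: y ×2
affine: ✗, uses contraction: y ×2
relevant: ✓, at least one use each (u, y, x, v)
unrestricted: ✓, well-typed at ((R → R) → R → (P → P) → R) → R → (P → P) → R; no restrictions here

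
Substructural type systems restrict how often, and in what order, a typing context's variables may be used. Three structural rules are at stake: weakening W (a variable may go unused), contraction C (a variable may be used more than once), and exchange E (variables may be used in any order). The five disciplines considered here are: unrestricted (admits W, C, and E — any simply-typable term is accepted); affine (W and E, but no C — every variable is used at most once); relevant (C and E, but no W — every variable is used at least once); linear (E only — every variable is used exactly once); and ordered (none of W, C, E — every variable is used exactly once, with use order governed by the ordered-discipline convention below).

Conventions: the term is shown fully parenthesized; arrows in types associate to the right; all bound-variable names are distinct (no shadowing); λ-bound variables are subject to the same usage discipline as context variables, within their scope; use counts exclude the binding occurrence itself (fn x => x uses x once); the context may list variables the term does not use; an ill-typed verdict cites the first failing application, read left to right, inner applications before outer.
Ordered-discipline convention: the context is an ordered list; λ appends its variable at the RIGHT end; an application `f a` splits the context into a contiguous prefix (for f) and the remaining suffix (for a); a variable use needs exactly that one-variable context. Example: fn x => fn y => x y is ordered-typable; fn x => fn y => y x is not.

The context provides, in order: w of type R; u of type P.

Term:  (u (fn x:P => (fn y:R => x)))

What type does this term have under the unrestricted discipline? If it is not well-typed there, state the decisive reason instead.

not well-typed under unrestricted — not simply typable
variable uses: w: 0, u: 1, x [bound]: 1, y [bound]: 0
left-to-right use order: u, x
typing: ill-typed: can't apply a value of type P
summary: ordered ✗, linear ✗, affine ✗, relevant ✗, unrestricted ✗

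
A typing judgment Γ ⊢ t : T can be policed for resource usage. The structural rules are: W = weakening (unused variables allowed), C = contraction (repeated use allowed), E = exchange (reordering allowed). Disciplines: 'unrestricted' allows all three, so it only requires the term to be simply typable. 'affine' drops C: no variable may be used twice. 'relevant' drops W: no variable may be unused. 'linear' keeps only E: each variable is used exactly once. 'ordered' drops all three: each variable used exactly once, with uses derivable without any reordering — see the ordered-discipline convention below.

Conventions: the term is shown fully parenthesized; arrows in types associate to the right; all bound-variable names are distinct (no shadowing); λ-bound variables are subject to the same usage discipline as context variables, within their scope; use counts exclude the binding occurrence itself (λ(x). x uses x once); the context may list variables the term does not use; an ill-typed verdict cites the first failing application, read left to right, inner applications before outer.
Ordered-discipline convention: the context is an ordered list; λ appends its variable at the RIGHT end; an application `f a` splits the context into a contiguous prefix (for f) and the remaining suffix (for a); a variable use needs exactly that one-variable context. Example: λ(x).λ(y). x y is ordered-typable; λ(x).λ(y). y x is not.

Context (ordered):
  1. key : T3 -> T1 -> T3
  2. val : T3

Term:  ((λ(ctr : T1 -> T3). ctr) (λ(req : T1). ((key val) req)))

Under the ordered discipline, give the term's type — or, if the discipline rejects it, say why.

term : T1 -> T3
use counts: key=1, val=1, ctr (bound)=1, req (bound)=1
use order (left to right): ctr, key, val, req
typing: well-typed at T1 -> T3
across the five disciplines: ordered ✓ | linear ✓ | affine ✓ | relevant ✓ | unrestricted ✓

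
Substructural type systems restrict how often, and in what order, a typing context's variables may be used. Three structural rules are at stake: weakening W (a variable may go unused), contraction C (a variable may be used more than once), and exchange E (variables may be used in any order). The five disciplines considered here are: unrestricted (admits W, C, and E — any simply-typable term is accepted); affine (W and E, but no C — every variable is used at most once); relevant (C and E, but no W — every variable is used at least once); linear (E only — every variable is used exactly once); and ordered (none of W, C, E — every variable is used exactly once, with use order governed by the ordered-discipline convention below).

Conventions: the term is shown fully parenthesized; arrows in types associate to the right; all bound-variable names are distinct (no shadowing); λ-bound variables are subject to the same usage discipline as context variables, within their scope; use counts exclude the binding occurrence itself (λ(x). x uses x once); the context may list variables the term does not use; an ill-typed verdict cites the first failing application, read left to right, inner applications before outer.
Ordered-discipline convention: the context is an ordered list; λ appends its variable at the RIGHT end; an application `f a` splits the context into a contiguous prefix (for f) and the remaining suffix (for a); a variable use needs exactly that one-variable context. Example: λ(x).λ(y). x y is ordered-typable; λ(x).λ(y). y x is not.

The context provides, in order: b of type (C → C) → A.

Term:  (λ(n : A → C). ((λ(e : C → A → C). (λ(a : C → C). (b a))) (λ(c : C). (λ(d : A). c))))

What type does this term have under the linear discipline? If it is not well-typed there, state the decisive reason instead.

not well-typed under linear — unused: n, e, d — weakening required
variable uses: b: 1×, n (bound): 0×, e (bound): 0×, a (bound): 1×, c (bound): 1×, d (bound): 0×
order of uses: b, a, c
typing: the term checks, with type (A → C) → (C → C) → A
summary: ordered ✗, linear ✗, affine ✓, relevant ✗, unrestricted ✓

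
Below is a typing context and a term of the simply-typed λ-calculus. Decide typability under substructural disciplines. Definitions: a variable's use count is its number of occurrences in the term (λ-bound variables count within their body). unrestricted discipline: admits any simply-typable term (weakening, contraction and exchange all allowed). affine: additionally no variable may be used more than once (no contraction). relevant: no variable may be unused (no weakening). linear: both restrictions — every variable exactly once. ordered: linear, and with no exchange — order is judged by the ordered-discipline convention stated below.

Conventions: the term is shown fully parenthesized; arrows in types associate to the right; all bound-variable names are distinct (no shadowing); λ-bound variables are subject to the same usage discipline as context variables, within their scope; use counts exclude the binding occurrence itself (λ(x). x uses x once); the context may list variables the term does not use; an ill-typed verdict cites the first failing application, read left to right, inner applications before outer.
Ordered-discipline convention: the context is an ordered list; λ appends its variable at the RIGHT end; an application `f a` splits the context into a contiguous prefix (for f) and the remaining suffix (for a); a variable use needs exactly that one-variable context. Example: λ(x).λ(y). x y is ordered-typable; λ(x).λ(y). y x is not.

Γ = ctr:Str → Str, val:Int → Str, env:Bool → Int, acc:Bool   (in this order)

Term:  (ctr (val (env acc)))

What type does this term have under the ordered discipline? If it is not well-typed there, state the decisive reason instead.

term : Str
usage: ctr ×1, val ×1, env ×1, acc ×1
use order (left to right): ctr, val, env, acc
typing: ✓ — Str
summary: ordered ✓ · linear ✓ · affine ✓ · relevant ✓ · unrestricted ✓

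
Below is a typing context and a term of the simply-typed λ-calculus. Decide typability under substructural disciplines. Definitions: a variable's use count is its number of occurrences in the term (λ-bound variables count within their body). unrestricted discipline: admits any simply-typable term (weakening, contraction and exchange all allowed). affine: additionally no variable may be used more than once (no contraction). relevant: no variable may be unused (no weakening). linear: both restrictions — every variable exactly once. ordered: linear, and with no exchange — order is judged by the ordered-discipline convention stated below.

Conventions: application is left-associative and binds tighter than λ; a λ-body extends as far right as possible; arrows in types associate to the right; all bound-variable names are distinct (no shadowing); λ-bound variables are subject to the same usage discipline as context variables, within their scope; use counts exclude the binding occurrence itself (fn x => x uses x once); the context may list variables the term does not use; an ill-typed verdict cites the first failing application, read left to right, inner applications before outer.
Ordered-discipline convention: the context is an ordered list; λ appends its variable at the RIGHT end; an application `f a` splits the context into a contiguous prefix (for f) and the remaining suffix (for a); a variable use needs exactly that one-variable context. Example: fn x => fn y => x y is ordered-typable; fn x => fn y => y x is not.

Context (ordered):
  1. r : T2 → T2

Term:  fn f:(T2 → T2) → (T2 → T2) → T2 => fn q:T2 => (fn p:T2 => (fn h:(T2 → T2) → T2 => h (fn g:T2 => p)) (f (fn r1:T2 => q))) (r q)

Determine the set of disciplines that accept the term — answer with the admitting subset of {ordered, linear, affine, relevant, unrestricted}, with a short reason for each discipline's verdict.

admitting disciplines: unrestricted
variable uses: r=1, f (bound)=1, q (bound)=2, p (bound)=1, h (bound)=1, g (bound)=0, r1 (bound)=0
uses in reading order: h, p, f, q, r, q
typing: well-typed — term : ((T2 → T2) → (T2 → T2) → T2) → T2 → T2
ordered: ✗, uses contraction: q ×2; g, r1 left unused
linear: ✗, uses contraction: q ×2; g, r1 left unused
affine: ✗, uses contraction: q ×2
relevant: ✗, g, r1 left unused
unrestricted: ✓, simply typable at ((T2 → T2) → (T2 → T2) → T2) → T2 → T2; W, C, E all held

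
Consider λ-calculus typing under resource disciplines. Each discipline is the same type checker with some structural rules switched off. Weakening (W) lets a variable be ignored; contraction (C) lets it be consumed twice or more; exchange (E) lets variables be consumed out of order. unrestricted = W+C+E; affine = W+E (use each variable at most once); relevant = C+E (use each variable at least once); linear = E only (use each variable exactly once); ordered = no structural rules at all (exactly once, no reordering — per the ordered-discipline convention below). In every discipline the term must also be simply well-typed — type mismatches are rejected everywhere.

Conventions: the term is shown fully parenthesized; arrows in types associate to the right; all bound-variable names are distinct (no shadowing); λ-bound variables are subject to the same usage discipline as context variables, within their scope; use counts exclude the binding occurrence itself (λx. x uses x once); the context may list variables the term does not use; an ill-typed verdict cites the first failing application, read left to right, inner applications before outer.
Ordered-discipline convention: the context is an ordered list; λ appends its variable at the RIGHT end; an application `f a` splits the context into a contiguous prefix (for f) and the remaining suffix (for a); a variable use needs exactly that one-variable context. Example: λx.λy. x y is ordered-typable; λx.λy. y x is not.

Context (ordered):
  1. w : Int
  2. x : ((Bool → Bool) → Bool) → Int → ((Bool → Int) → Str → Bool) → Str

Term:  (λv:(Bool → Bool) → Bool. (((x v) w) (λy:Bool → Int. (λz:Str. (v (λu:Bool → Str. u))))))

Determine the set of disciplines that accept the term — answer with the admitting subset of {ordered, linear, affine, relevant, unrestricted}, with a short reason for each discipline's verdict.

admitted by: none
counts: w: 1×, x: 1×, v [bound]: 2×, y [bound]: 0×, z [bound]: 0×, u [bound]: 1×
uses in reading order: x, v, w, v, u
typing: ill-typed: a function awaiting Bool → Bool gets (Bool → Str) → Bool → Str
ordered ✗ (not simply typable)
linear ✗ (fails simple typing)
affine ✗ (a type mismatch blocks all five)
relevant ✗ (the type mismatch rejects it)
unrestricted ✗ (not simply typable)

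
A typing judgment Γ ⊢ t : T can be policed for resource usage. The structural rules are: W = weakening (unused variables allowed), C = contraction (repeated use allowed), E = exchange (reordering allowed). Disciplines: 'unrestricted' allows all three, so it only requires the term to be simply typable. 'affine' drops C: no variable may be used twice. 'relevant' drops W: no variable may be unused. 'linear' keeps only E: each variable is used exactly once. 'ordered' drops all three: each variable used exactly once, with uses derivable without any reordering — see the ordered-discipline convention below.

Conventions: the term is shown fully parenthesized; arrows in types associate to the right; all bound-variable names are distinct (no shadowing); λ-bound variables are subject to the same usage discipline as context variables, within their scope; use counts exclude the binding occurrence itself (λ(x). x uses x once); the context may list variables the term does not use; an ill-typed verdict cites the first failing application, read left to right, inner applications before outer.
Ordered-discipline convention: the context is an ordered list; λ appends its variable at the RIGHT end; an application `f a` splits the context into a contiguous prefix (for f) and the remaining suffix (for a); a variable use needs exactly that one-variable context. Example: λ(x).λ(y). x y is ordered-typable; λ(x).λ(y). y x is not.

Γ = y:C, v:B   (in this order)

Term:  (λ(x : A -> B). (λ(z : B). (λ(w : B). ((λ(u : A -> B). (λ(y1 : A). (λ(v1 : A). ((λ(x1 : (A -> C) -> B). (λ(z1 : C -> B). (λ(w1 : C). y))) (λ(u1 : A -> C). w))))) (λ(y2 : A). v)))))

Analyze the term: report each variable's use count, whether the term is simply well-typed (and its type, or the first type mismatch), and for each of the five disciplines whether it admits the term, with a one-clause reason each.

counts: y: 1, v: 1, x (λ-bound): 0, z (λ-bound): 0, w (λ-bound): 1, u (λ-bound): 0, y1 (λ-bound): 0, v1 (λ-bound): 0, x1 (λ-bound): 0, z1 (λ-bound): 0, w1 (λ-bound): 0, u1 (λ-bound): 0, y2 (λ-bound): 0
use order (left to right): y, w, v
typing: well-typed at (A -> B) -> B -> B -> A -> A -> (C -> B) -> C -> C
ordered: ✗, x, z, u, y1, v1, x1, z1, w1, u1, y2 never used (weakening)
linear: ✗, x, z, u, y1, v1, x1, z1, w1, u1, y2 never used (weakening)
affine: ✓, none of y, v, x, z, w, u, y1, v1, x1, z1, w1, u1, y2 used more than once
relevant: ✗, x, z, u, y1, v1, x1, z1, w1, u1, y2 never used (weakening)
unrestricted: ✓, simply typable at (A -> B) -> B -> B -> A -> A -> (C -> B) -> C -> C; W, C, E all held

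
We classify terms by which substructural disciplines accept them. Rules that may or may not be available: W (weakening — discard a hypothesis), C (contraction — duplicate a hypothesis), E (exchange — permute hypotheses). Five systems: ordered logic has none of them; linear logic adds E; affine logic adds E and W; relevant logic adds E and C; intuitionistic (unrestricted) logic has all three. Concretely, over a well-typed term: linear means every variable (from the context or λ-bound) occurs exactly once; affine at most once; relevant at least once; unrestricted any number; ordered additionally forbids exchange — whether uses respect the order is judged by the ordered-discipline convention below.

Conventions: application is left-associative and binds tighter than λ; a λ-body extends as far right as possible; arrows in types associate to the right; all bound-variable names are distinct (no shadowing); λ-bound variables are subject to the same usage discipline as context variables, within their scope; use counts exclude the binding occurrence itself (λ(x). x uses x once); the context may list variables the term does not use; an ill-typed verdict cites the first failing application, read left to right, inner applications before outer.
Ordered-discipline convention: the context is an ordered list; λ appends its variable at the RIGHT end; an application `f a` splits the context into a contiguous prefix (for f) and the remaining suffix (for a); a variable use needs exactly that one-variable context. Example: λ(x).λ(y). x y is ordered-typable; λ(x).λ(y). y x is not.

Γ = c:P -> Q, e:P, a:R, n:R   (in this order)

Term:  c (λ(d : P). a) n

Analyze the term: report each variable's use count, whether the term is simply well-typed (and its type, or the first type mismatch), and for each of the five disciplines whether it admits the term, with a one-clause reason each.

usage: c: 1×, e: 0×, a: 1×, n: 1×, d (λ-bound): 0×
use order (left to right): c, a, n
typing: ill-typed: an application expects P but receives P -> R
ordered: ✗, the type mismatch rejects it
linear: ✗, not simply typable
affine: ✗, fails simple typing
relevant: ✗, a type mismatch blocks all five
unrestricted: ✗, the type mismatch rejects it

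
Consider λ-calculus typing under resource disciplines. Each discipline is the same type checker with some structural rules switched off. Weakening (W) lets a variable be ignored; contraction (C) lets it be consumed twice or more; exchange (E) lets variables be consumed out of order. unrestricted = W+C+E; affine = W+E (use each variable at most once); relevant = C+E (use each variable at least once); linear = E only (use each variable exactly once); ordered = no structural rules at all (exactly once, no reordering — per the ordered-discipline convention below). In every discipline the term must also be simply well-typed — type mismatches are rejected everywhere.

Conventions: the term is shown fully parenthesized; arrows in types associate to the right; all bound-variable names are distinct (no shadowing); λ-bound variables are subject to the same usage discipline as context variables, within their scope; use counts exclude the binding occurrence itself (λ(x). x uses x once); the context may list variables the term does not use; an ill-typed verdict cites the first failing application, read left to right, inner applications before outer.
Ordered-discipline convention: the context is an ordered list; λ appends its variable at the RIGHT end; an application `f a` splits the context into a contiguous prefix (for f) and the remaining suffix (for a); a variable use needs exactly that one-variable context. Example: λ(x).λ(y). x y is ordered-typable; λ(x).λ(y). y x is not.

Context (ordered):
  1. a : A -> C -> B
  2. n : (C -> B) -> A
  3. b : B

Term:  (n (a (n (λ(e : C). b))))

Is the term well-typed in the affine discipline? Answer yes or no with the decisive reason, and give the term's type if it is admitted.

no — n ×2 used more than once (contraction)
usage: a: 1, n: 2, b: 1, e (bound): 0
left-to-right use order: n, a, n, b
typing: well-typed — term : A
per-discipline verdicts: ordered ✗; linear ✗; affine ✗; relevant ✗; unrestricted ✓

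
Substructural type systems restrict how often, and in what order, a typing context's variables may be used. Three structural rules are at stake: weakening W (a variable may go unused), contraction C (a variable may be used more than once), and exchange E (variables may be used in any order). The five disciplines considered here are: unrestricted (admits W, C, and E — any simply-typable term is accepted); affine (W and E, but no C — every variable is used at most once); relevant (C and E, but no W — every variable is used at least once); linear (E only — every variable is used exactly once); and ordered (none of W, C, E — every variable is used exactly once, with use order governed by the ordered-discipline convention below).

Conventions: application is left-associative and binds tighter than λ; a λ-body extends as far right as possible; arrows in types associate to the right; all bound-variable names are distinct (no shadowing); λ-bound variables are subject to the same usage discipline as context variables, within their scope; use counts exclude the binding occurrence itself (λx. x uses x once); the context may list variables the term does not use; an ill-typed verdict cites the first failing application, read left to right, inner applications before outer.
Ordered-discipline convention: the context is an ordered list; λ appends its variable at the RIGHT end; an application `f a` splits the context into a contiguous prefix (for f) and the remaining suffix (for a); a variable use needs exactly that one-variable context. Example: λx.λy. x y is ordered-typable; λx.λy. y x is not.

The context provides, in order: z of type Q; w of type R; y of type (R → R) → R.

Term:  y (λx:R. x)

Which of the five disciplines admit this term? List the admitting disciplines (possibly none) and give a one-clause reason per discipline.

admitted by: affine, unrestricted
variable uses: z: 0×, w: 0×, y: 1×, x [bound]: 1×
use order (left to right): y, x
typing: ✓ — R
ordered ✗ (needs weakening: z, w unused)
linear ✗ (needs weakening: z, w unused)
affine ✓ (none of z, w, y, x used more than once)
relevant ✗ (needs weakening: z, w unused)
unrestricted ✓ (well-typed at R; no restrictions here)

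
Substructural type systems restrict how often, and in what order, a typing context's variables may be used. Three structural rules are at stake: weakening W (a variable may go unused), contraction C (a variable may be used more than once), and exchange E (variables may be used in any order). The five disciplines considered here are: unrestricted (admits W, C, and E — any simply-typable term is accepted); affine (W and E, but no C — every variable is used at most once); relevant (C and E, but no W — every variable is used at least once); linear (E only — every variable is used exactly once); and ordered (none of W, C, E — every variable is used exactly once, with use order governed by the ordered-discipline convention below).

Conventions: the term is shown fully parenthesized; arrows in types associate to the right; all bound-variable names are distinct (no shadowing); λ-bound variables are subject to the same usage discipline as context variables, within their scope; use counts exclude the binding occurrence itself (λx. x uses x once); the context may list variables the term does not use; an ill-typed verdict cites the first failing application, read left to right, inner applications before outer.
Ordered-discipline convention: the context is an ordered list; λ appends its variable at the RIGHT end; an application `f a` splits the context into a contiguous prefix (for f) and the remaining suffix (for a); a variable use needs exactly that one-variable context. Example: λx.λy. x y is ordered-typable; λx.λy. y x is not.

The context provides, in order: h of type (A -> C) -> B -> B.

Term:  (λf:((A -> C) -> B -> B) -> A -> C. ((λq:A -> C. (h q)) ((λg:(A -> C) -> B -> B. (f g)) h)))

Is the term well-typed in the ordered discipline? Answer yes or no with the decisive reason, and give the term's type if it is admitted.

no — repeated use of h ×2
use counts: h: 2, f (λ-bound): 1, q (λ-bound): 1, g (λ-bound): 1
order of uses: h, q, f, g, h
typing: well-typed at (((A -> C) -> B -> B) -> A -> C) -> B -> B
per-discipline verdicts: ordered ✗ · linear ✗ · affine ✗ · relevant ✓ · unrestricted ✓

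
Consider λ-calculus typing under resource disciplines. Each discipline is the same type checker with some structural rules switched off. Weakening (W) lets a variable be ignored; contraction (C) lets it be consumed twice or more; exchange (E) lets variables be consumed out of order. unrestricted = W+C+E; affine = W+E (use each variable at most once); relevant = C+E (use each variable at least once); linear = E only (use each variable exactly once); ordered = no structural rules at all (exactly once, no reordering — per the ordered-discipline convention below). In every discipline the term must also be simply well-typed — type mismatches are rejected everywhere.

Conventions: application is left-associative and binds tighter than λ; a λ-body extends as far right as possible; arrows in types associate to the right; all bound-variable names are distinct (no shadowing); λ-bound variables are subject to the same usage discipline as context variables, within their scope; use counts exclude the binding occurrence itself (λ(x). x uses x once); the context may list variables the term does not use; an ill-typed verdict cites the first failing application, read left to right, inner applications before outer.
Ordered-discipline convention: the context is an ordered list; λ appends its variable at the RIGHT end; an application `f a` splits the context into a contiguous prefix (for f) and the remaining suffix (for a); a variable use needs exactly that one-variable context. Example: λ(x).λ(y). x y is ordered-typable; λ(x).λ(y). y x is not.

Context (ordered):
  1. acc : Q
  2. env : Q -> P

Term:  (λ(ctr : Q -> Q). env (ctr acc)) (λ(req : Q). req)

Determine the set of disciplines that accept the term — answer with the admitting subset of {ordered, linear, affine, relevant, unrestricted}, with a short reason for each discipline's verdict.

admitted by: linear, affine, relevant, unrestricted
use counts: acc ×1, env ×1, ctr [bound] ×1, req [bound] ×1
uses in reading order: env, ctr, acc, req
typing: ✓ — P
ordered ✗ (needs exchange: uses follow env, ctr, acc, req)
linear ✓ (acc, env, ctr, req: one use apiece)
affine ✓ (acc, env, ctr, req: no repeats, contraction unneeded)
relevant ✓ (acc, env, ctr, req: all used, weakening unneeded)
unrestricted ✓ (typability at P is all that's needed)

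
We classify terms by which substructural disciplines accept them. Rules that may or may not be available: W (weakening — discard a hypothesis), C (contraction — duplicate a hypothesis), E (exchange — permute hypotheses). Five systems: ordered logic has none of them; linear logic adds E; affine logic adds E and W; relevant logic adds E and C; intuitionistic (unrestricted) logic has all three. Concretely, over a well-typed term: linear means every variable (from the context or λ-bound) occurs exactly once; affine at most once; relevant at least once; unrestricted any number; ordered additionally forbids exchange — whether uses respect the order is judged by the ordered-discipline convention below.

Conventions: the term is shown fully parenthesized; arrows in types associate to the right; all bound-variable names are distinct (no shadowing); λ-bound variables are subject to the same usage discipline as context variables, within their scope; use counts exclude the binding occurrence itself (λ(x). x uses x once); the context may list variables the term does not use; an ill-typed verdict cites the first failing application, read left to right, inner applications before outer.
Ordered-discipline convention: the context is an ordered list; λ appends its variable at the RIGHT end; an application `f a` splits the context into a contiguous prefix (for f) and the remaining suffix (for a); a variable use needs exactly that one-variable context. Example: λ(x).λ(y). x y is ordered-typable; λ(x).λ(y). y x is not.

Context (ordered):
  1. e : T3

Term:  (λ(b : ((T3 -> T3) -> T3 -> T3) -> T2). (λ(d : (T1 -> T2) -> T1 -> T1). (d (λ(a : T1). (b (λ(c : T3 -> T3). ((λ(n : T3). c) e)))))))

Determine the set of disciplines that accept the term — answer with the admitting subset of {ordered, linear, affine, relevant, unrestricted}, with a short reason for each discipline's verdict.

admitted in: affine, unrestricted
usage: e ×1; b (bound) ×1; d (bound) ×1; a (bound) ×0; c (bound) ×1; n (bound) ×0
uses in reading order: d, b, c, e
typing: well-typed — term : (((T3 -> T3) -> T3 -> T3) -> T2) -> ((T1 -> T2) -> T1 -> T1) -> T1 -> T1
ordered ✗ (needs weakening: a, n unused)
linear ✗ (needs weakening: a, n unused)
affine ✓ (e, b, d, a, c, n: no repeats, contraction unneeded)
relevant ✗ (needs weakening: a, n unused)
unrestricted ✓ (simply typable at (((T3 -> T3) -> T3 -> T3) -> T2) -> ((T1 -> T2) -> T1 -> T1) -> T1 -> T1; W, C, E all held)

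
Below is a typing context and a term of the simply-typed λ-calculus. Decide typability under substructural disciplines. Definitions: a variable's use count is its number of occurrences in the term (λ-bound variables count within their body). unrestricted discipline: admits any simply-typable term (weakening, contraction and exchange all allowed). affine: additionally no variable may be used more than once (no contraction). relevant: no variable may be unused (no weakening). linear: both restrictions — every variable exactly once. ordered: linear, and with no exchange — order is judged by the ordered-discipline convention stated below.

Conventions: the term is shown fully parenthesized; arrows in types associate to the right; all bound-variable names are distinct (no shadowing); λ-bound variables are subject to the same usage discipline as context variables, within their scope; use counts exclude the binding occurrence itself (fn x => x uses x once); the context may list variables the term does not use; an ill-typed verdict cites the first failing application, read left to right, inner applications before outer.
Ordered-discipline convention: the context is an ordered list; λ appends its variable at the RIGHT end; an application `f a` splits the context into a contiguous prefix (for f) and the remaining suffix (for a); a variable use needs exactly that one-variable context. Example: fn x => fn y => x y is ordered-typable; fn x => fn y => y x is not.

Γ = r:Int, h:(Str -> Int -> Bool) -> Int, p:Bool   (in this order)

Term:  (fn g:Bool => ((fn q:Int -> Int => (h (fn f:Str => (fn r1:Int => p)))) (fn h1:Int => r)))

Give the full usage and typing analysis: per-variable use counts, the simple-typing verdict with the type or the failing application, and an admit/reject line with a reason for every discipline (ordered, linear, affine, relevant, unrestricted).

use counts: r: 1×, h: 1×, p: 1×, g (λ-bound): 0×, q (λ-bound): 0×, f (λ-bound): 0×, r1 (λ-bound): 0×, h1 (λ-bound): 0×
left-to-right use order: h, p, r
typing: well-typed at Bool -> Int
ordered: ✗, g, q, f, r1, h1 never used (weakening)
linear: ✗, g, q, f, r1, h1 never used (weakening)
affine: ✓, no duplicate uses among r, h, p, g, q, f, r1, h1
relevant: ✗, g, q, f, r1, h1 never used (weakening)
unrestricted: ✓, well-typed at Bool -> Int; no restrictions here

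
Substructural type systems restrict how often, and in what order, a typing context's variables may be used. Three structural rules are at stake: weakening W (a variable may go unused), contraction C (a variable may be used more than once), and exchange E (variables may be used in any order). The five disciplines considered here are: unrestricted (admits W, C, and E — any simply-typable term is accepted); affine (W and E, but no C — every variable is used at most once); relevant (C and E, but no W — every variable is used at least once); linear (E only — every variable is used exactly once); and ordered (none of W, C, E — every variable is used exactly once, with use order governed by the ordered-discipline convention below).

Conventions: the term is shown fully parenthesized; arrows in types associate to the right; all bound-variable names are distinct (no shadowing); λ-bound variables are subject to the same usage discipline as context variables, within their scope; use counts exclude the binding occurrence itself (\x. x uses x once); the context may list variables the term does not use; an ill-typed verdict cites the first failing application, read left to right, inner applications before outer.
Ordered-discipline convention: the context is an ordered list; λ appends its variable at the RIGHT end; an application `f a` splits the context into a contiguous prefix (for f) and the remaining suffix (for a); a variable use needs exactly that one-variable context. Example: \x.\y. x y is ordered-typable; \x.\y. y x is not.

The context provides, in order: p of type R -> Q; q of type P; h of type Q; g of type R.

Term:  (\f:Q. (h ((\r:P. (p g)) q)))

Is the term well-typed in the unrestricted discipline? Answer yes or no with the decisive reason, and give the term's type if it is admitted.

no — the type mismatch rejects it
variable uses: p=1, q=1, h=1, g=1, f (λ-bound)=0, r (λ-bound)=0
use order (left to right): h, p, g, q
typing: ill-typed: can't apply a value of type Q
summary: ordered ✗; linear ✗; affine ✗; relevant ✗; unrestricted ✗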